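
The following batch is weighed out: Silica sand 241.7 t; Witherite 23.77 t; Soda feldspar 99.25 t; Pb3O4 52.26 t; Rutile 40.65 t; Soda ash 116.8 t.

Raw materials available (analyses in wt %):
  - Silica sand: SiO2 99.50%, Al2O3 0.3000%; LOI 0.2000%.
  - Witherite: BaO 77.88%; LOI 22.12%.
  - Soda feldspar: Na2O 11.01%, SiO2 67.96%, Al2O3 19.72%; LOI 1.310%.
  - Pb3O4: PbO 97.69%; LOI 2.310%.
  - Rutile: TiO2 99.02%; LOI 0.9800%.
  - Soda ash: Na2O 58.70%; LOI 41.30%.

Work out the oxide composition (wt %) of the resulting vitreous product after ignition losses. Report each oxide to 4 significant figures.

Glass mass = 517.5 t (batch 574.4 − LOI 56.89).
Composition: PbO 9.864%, Na2O 15.36%, SiO2 59.50%, BaO 3.577%, TiO2 7.777%, Al2O3 3.922%

The intermediate values are shown, rounded to four significant digits, alongside each step — the working math holds exact precision at every stage — each reported value is rounded once only — derived quantities are recomputed from the batch weights for 517.5 t of glass in full float precision (glass mass, ignition loss, six oxide percentages, yield, the totals), as written in either problem or answer.
Per-oxide mass from batch:
  PbO: 52.26·0.9769 = 51.05 t
  Na2O: 99.25·0.1101 + 116.8·0.5870 = 79.49 t
  SiO2: 241.7·0.9950 + 99.25·0.6796 = 307.9 t
  BaO: 23.77·0.7788 = 18.51 t
  TiO2: 40.65·0.9902 = 40.25 t
  Al2O3: 241.7·0.003000 + 99.25·0.1972 = 20.30 t
LOI: 241.7·0.002000 + 23.77·0.2212 + 99.25·0.01310 + 52.26·0.02310 + 40.65·0.009800 + 116.8·0.4130 = 56.89 t
Glass = total batch minus LOI = 574.4 − 56.89 = 517.5 t (the oxide masses sum to this)
each oxide over glass, ×100, is wt %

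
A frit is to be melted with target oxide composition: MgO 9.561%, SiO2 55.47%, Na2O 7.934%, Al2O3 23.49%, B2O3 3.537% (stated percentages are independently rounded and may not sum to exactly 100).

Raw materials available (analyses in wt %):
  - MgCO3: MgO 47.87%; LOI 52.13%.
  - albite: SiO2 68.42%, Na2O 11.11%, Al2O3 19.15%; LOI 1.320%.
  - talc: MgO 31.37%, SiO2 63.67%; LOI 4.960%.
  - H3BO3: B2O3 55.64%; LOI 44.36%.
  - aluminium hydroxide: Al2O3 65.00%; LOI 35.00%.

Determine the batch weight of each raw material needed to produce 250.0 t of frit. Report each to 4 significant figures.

Values along the way appear with 4-significant-digit rounding across the worked steps — full precision is carried in every operation. A single rounding yields every reported value. The derived quantities, which include ignition loss, the yield, five oxide percentages, glass mass, totals, are carried at full precision, exactly as shown in the problem or answer text, from the batch weights for 250.0 t of glass.
Target masses of each oxide per 250.0 t frit:
  MgO: 9.561% × 250.0 = 23.90 t
  SiO2: 55.47% × 250.0 = 138.7 t
  Na2O: 7.934% × 250.0 = 19.84 t
  Al2O3: 23.49% × 250.0 = 58.72 t
  B2O3: 3.537% × 250.0 = 8.842 t
Verifying the oxide balance on the weights just shown, relative to the basis at hand (sum by sum, the targets are met within answer rounding):
  MgO: 32.93·0.4787 + 25.95·0.3137 = 23.90 t (target 23.90 t)
  SiO2: 178.5·0.6842 + 25.95·0.6367 = 138.7 t (target 138.7 t)
  Na2O: 178.5·0.1111 = 19.83 t (target 19.84 t)
  Al2O3: 178.5·0.1915 + 37.75·0.6500 = 58.72 t (target 58.72 t)
  B2O3: 15.89·0.5564 = 8.841 t (target 8.842 t)
Glass-mass closure: net batch after ignition = 249.9 t (targets for the oxides total 250.0 t; versus the stated basis of 250.0 t — gaps are rounding artifacts).
Batch total: Σ batch = 291.0 t; Σ batch·LOI gives LOI loss = 41.07 t; the yield ratio, glass ÷ batch: 85.89%.

Batch per 250.0 t frit:
  MgCO3: 32.93 t
  albite: 178.5 t
  talc: 25.95 t
  H3BO3: 15.89 t
  aluminium hydroxide: 37.75 t
Total batch = 291.0 t; LOI loss = 41.07 t; yield = 85.89%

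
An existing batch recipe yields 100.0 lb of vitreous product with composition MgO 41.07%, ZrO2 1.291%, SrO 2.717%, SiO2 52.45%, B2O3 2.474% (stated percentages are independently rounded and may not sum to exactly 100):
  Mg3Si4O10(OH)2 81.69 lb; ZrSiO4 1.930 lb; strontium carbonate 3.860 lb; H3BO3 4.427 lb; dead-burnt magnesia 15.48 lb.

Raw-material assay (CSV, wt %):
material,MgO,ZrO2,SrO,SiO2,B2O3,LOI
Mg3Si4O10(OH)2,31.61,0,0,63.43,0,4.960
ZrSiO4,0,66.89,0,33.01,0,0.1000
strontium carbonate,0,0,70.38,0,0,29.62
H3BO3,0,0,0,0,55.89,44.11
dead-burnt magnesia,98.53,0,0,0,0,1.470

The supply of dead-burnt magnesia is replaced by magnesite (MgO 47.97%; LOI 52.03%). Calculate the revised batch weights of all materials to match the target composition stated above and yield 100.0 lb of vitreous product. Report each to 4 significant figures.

All internal work holds full float precision at each step. Rounding to 4 significant digits governs every working value as printed — each reported value is rounded only once — derived quantities are carried from the weighed amounts per 100.0 lb of glass at full precision (the totals, yield, LOI, the five compositions, glass mass), as written in the problem or the answer.
Oxide mass targets, per 100.0 lb vitreous product:
  MgO: 41.07% × 100.0 = 41.07 lb
  ZrO2: 1.291% × 100.0 = 1.291 lb
  SrO: 2.717% × 100.0 = 2.717 lb
  SiO2: 52.45% × 100.0 = 52.45 lb
  B2O3: 2.474% × 100.0 = 2.474 lb
Checking each oxide sum working from each reported weight, relative to the basis at hand (each sum matches its target mass net of answer rounding effects):
  MgO: 81.69·0.3161 + 31.79·0.4797 = 41.07 lb (target 41.07 lb)
  ZrO2: 1.930·0.6689 = 1.291 lb (target 1.291 lb)
  SrO: 3.860·0.7038 = 2.717 lb (target 2.717 lb)
  SiO2: 81.69·0.6343 + 1.930·0.3301 = 52.45 lb (target 52.45 lb)
  B2O3: 4.427·0.5589 = 2.474 lb (target 2.474 lb)
Glass-mass bookkeeping: batch Σ − ignition loss = 100.0 lb (the Σ of target masses is 100.0 lb; with the basis standing at 100.0 lb — deltas are rounding alone).
Batch total: Σ batch = 123.7 lb; the LOI term Σ batch·LOI equals 23.69 lb; yield, glass over the total, = 80.85%.

Revised batch per 100.0 lb vitreous product:
  Mg3Si4O10(OH)2: 81.69 lb
  ZrSiO4: 1.930 lb
  strontium carbonate: 3.860 lb
  H3BO3: 4.427 lb
  magnesite: 31.79 lb
Total batch = 123.7 lb; LOI loss = 23.69 lb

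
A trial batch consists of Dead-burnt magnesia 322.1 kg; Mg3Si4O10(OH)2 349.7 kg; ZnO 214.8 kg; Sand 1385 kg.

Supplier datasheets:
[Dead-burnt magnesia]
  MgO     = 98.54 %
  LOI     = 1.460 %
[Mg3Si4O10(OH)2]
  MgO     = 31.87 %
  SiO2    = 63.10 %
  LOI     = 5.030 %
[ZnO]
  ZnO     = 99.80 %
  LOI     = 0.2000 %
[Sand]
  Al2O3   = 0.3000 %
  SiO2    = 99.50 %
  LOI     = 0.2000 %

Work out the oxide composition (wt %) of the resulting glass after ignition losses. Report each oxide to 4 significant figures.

Exact precision is held end to end — in-progress results appear with 4-significant-figure rounding in the working. Every reported figure receives exactly one rounding — the derived quantities, including totals, net glass mass, the yield, ignition loss, four oxide percentages, are computed from the batch weights on 2246 kg of glass in full precision, as written in either problem or answer.
Oxide-by-oxide delivered mass:
  ZnO: 214.8·0.9980 = 214.4 kg
  Al2O3: 1385·0.003000 = 4.155 kg
  MgO: 322.1·0.9854 + 349.7·0.3187 = 428.8 kg
  SiO2: 349.7·0.6310 + 1385·0.9950 = 1599 kg
LOI: 322.1·0.01460 + 349.7·0.05030 + 214.8·0.002000 + 1385·0.002000 = 25.49 kg
batch − LOI leaves glass = 2272 − 25.49 = 2246 kg (= the summed oxide contributions)
percent by weight: oxide/glass ×100

Glass mass = 2246 kg (batch 2272 − LOI 25.49).
Composition: ZnO 9.544%, Al2O3 0.1850%, MgO 19.09%, SiO2 71.18%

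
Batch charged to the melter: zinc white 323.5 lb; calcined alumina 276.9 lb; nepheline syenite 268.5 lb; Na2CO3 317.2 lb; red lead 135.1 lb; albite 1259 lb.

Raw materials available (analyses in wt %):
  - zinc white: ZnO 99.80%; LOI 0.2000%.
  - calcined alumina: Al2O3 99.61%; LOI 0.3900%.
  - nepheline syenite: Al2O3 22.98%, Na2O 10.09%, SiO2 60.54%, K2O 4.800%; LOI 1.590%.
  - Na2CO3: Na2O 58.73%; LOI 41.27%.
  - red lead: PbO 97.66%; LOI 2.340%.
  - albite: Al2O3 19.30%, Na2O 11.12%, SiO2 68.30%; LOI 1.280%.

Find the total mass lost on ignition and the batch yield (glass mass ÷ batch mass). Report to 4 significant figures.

Every computation maintains exact precision through the solve; in-progress results are shown with 4-significant-figure rounding in the printout. Exactly one rounding goes into every reported number; all derived quantities, which include glass mass, the totals, six oxide percentages, LOI, the yield, are rebuilt in full float precision, as given in either problem or answer, from the weighed amounts at 2424 lb of glass.
Ignition loss by material:
  zinc white: 323.5 × 0.002000 = 0.6470 lb
  calcined alumina: 276.9 × 0.003900 = 1.080 lb
  nepheline syenite: 268.5 × 0.01590 = 4.269 lb
  Na2CO3: 317.2 × 0.4127 = 130.9 lb
  red lead: 135.1 × 0.02340 = 3.161 lb
  albite: 1259 × 0.01280 = 16.12 lb
Total LOI = 156.2 lb
Glass = batch − LOI = 2580 − 156.2 = 2424 lb

LOI loss = 156.2 lb; glass = 2424 lb; yield = 93.95%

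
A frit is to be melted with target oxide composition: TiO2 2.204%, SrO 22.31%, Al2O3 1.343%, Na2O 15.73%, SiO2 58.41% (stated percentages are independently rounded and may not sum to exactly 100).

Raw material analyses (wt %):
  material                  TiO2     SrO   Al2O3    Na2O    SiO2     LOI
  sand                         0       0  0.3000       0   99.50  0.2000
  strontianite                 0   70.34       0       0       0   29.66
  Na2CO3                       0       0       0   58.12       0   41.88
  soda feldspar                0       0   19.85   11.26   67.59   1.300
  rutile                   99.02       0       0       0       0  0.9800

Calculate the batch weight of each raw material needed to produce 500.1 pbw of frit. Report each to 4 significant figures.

All arithmetic carries full precision in all steps — the intermediate values are printed rounded to 4 significant figures at each printed step — every reported result undergoes a single rounding — the derived quantities, including the five compositions, LOI, the yield, glass mass, totals, are carried from the batch weights on 500.1 pbw of glass at full precision, as they appear in problem or answer.
Per-oxide target masses for 500.1 pbw frit:
  TiO2: 2.204% × 500.1 = 11.02 pbw
  SrO: 22.31% × 500.1 = 111.6 pbw
  Al2O3: 1.343% × 500.1 = 6.716 pbw
  Na2O: 15.73% × 500.1 = 78.67 pbw
  SiO2: 58.41% × 500.1 = 292.1 pbw
Checking each oxide sum given the weights on record, at the basis given (summed amounts equal target values once rounding is allowed for):
  TiO2: 11.13·0.9902 = 11.02 pbw (target 11.02 pbw)
  SrO: 158.6·0.7034 = 111.6 pbw (target 111.6 pbw)
  Al2O3: 273.4·0.003000 + 29.70·0.1985 = 6.716 pbw (target 6.716 pbw)
  Na2O: 129.6·0.5812 + 29.70·0.1126 = 78.67 pbw (target 78.67 pbw)
  SiO2: 273.4·0.9950 + 29.70·0.6759 = 292.1 pbw (target 292.1 pbw)
The glass-mass cross-check: batch Σ − ignition loss = 500.1 pbw (the Σ of target masses is 500.1 pbw; the stated basis being 500.1 pbw — rounding explains the deltas).
Batch grand total — Σ batch = 602.4 pbw; Σ batch·LOI gives LOI loss = 102.4 pbw; glass ÷ batch gives a yield of 83.01%.

Batch per 500.1 pbw frit:
  sand: 273.4 pbw
  strontianite: 158.6 pbw
  Na2CO3: 129.6 pbw
  soda feldspar: 29.70 pbw
  rutile: 11.13 pbw
Total batch = 602.4 pbw; LOI loss = 102.4 pbw; yield = 83.01%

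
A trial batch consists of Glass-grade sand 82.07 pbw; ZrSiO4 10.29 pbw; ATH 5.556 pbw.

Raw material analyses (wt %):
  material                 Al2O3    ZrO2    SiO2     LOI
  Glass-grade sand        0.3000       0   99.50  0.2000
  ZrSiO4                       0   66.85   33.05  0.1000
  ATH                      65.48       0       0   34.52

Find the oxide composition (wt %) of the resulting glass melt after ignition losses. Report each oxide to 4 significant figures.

Glass mass = 95.82 pbw (batch 97.92 − LOI 2.092).
Composition: Al2O3 4.054%, ZrO2 7.179%, SiO2 88.77%

Every computation holds exact precision all the way through; values along the way are printed (rounded to 4 significant digits) between the steps; each reported figure carries a single rounding. Derived quantities (net glass mass, yield, totals, ignition loss, the three compositions) are carried starting from the weights on 95.82 pbw of glass in full precision as written in problem or answer.
Per-oxide mass from batch:
  Al2O3: 82.07·0.003000 + 5.556·0.6548 = 3.884 pbw
  ZrO2: 10.29·0.6685 = 6.879 pbw
  SiO2: 82.07·0.9950 + 10.29·0.3305 = 85.06 pbw
LOI: 82.07·0.002000 + 10.29·0.001000 + 5.556·0.3452 = 2.092 pbw
Glass = total batch minus LOI = 97.92 − 2.092 = 95.82 pbw (equal to the oxide-mass sum)
percent by weight: oxide/glass ×100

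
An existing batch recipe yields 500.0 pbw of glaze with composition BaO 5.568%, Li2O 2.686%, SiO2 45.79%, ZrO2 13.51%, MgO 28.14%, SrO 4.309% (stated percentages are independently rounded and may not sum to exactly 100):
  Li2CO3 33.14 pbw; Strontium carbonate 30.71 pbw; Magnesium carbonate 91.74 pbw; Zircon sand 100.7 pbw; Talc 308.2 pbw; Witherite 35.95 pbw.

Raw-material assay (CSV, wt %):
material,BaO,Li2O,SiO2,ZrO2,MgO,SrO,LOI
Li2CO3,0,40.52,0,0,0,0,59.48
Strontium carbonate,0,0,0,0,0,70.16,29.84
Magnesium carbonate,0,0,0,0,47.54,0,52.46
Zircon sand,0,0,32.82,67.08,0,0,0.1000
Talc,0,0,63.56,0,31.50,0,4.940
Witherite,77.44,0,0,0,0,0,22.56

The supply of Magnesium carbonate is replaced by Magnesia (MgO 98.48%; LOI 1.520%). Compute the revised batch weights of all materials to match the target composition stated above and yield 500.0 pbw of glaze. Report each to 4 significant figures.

All arithmetic runs at full float precision through the solve. Values along the way are printed, rounded to four significant figures, in the printout — each reported value is rounded only once; all derived quantities (the six compositions, glass mass, ignition loss, the totals, the yield) are recomputed using the weight values at 500.0 pbw of glass in full float precision, as set out in question or answer.
The oxide mass targets at 500.0 pbw glaze:
  BaO: 5.568% × 500.0 = 27.84 pbw
  Li2O: 2.686% × 500.0 = 13.43 pbw
  SiO2: 45.79% × 500.0 = 229.0 pbw
  ZrO2: 13.51% × 500.0 = 67.55 pbw
  MgO: 28.14% × 500.0 = 140.7 pbw
  SrO: 4.309% × 500.0 = 21.54 pbw
Mass-balance tally per oxide working from each reported weight, versus the basis set out (target by target, the sums agree within answer rounding):
  BaO: 35.95·0.7744 = 27.84 pbw (target 27.84 pbw)
  Li2O: 33.14·0.4052 = 13.43 pbw (target 13.43 pbw)
  SiO2: 100.7·0.3282 + 308.2·0.6356 = 228.9 pbw (target 229.0 pbw)
  ZrO2: 100.7·0.6708 = 67.55 pbw (target 67.55 pbw)
  MgO: 44.29·0.9848 + 308.2·0.3150 = 140.7 pbw (target 140.7 pbw)
  SrO: 30.71·0.7016 = 21.55 pbw (target 21.54 pbw)
Mass balance on the glass: the batch minus its LOI: 500.0 pbw (targets for the oxides total 500.0 pbw; basis as stated: 500.0 pbw — a pure rounding effect).
Whole-batch sum: Σ batch = 553.0 pbw; loss to ignition Σ batch·LOI = 52.98 pbw; glass ÷ batch gives a yield of 90.42%.

Revised batch per 500.0 pbw glaze:
  Li2CO3: 33.14 pbw
  Strontium carbonate: 30.71 pbw
  Magnesia: 44.29 pbw
  Zircon sand: 100.7 pbw
  Talc: 308.2 pbw
  Witherite: 35.95 pbw
Total batch = 553.0 pbw; LOI loss = 52.98 pbw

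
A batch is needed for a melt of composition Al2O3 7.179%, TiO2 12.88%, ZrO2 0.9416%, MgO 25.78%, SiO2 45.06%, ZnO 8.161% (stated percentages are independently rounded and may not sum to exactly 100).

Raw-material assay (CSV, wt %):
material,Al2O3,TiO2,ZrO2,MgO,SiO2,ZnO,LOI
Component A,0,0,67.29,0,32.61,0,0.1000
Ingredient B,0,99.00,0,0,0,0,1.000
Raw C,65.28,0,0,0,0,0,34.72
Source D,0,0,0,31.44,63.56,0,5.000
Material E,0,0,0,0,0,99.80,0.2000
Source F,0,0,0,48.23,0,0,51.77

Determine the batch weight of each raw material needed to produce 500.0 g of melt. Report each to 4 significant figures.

Batch per 500.0 g melt:
  Component A: 6.997 g
  Ingredient B: 65.05 g
  Raw C: 54.99 g
  Source D: 350.9 g
  Material E: 40.89 g
  Source F: 38.53 g
Total batch = 557.4 g; LOI loss = 57.32 g; yield = 89.72%

Rounding to 4 significant digits applies to every intermediate as shown. The working math maintains exact precision at all times; every reported result is rounded exactly once. All derived quantities, including the totals, glass mass, the yield, LOI, six oxide percentages, are computed using the weight values per 500.0 g of glass at full float precision precisely as stated by the problem or answer text.
Target oxide masses per 500.0 g melt:
  Al2O3: 7.179% × 500.0 = 35.90 g
  TiO2: 12.88% × 500.0 = 64.40 g
  ZrO2: 0.9416% × 500.0 = 4.708 g
  MgO: 25.78% × 500.0 = 128.9 g
  SiO2: 45.06% × 500.0 = 225.3 g
  ZnO: 8.161% × 500.0 = 40.80 g
Oxide-by-oxide audit per the reported batch figures, against the basis in use (summed amounts equal target values exact up to rounding of places):
  Al2O3: 54.99·0.6528 = 35.90 g (target 35.90 g)
  TiO2: 65.05·0.9900 = 64.40 g (target 64.40 g)
  ZrO2: 6.997·0.6729 = 4.708 g (target 4.708 g)
  MgO: 350.9·0.3144 + 38.53·0.4823 = 128.9 g (target 128.9 g)
  SiO2: 6.997·0.3261 + 350.9·0.6356 = 225.3 g (target 225.3 g)
  ZnO: 40.89·0.9980 = 40.81 g (target 40.80 g)
Glass-mass bookkeeping: Σ batch − LOI loss = 500.0 g (targets for the oxides total 500.0 g; stated basis 500.0 g — a pure rounding effect).
Adding the batch up: Σ batch = 557.4 g; loss to ignition Σ batch·LOI = 57.32 g; the yield ratio, glass ÷ batch: 89.72%.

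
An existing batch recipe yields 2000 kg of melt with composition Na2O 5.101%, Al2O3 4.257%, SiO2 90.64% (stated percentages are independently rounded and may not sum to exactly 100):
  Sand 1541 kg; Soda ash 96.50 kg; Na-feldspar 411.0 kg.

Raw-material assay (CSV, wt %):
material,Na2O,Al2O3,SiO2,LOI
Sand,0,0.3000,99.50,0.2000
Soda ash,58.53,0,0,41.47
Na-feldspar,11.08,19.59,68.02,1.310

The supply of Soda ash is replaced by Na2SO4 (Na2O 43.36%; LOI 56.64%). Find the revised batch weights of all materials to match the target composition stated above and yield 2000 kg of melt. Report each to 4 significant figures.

All arithmetic keeps exact precision through every step — rounding to 4 significant figures extends to each intermediate as printed. Exactly one rounding lands on each reported result — derived quantities, which include yield, net glass mass, ignition loss, the three compositions, totals, are rebuilt at full float precision, as written in either problem or answer, from the weighed amounts at 2000 kg of glass.
Per-oxide target masses for 2000 kg melt:
  Na2O: 5.101% × 2000 = 102.0 kg
  Al2O3: 4.257% × 2000 = 85.14 kg
  SiO2: 90.64% × 2000 = 1813 kg
Verifying the oxide balance from the weights as reported, against the basis in use (target by target, the sums agree within answer rounding):
  Na2O: 130.3·0.4336 + 411.0·0.1108 = 102.0 kg (target 102.0 kg)
  Al2O3: 1541·0.003000 + 411.0·0.1959 = 85.14 kg (target 85.14 kg)
  SiO2: 1541·0.9950 + 411.0·0.6802 = 1813 kg (target 1813 kg)
Glass-mass closure: the batch minus its LOI: 2000 kg (summing oxide targets gives 2000 kg; with the basis standing at 2000 kg — rounding explains the deltas).
Batch total: Σ batch = 2082 kg; LOI removed, Σ of batch·LOI: 82.27 kg; as yield: glass ÷ batch → 96.05%.

Revised batch per 2000 kg melt:
  Sand: 1541 kg
  Na2SO4: 130.3 kg
  Na-feldspar: 411.0 kg
Total batch = 2082 kg; LOI loss = 82.27 kg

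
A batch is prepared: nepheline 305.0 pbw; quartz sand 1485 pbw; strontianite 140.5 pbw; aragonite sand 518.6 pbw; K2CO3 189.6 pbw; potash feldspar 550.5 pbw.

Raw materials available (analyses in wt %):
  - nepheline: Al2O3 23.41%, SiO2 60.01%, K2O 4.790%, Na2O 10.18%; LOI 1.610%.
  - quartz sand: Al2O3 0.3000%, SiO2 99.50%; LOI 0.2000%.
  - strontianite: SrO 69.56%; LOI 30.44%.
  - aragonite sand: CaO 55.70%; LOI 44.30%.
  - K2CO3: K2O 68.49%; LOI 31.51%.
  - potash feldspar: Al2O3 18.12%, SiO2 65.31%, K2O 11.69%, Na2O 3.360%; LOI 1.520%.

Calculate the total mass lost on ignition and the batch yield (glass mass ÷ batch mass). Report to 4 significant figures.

LOI loss = 348.5 pbw; glass = 2841 pbw; yield = 89.07%

Intermediates are shown, rounded to 4 significant digits, within the worked lines; all arithmetic keeps full float precision all the way through — every reported result includes exactly one rounding — the derived quantities are recomputed from the batch weights for 2841 pbw of glass in full float precision (six oxide percentages, ignition loss, the yield, totals, glass mass) as written in the question or the answer.
Material-by-material LOI:
  nepheline: 305.0 × 0.01610 = 4.910 pbw
  quartz sand: 1485 × 0.002000 = 2.970 pbw
  strontianite: 140.5 × 0.3044 = 42.77 pbw
  aragonite sand: 518.6 × 0.4430 = 229.7 pbw
  K2CO3: 189.6 × 0.3151 = 59.74 pbw
  potash feldspar: 550.5 × 0.01520 = 8.368 pbw
Total LOI = 348.5 pbw
Glass = batch − LOI = 3189 − 348.5 = 2841 pbw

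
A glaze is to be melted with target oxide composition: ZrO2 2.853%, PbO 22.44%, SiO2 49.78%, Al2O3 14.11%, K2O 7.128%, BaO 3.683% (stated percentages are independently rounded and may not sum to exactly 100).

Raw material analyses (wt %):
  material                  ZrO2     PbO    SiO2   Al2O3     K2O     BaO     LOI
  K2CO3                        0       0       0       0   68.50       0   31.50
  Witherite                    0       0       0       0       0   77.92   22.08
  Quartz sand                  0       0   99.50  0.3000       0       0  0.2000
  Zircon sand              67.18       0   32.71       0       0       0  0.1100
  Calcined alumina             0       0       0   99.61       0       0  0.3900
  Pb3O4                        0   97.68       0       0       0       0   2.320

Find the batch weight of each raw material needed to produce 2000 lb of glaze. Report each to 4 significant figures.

All internal work maintains full float precision in all steps; mid-chain values are printed with 4-significant-digit rounding at each printed step — a single rounding yields each reported value; the derived quantities are re-derived at full float precision (LOI, the totals, net glass mass, six oxide percentages, yield) starting from the weights on 2000 lb of glass as written in the problem or answer text.
The oxide mass targets at 2000 lb glaze:
  ZrO2: 2.853% × 2000 = 57.06 lb
  PbO: 22.44% × 2000 = 448.8 lb
  SiO2: 49.78% × 2000 = 995.6 lb
  Al2O3: 14.11% × 2000 = 282.2 lb
  K2O: 7.128% × 2000 = 142.6 lb
  BaO: 3.683% × 2000 = 73.66 lb
Sums-versus-targets review given the weights on record, on the stated basis (summed amounts equal target values given rounding of the digits):
  ZrO2: 84.94·0.6718 = 57.06 lb (target 57.06 lb)
  PbO: 459.5·0.9768 = 448.8 lb (target 448.8 lb)
  SiO2: 972.7·0.9950 + 84.94·0.3271 = 995.6 lb (target 995.6 lb)
  Al2O3: 972.7·0.003000 + 280.4·0.9961 = 282.2 lb (target 282.2 lb)
  K2O: 208.1·0.6850 = 142.5 lb (target 142.6 lb)
  BaO: 94.53·0.7792 = 73.66 lb (target 73.66 lb)
Consistency of the glass mass: the batch minus its LOI: 2000 lb (the Σ of target masses is 2000 lb; the stated basis being 2000 lb — differing by rounding only).
Batch total: Σ batch = 2100 lb; ignition loss, Σ(batch × LOI) = 100.2 lb; the yield ratio, glass ÷ batch: 95.23%.

Batch per 2000 lb glaze:
  K2CO3: 208.1 lb
  Witherite: 94.53 lb
  Quartz sand: 972.7 lb
  Zircon sand: 84.94 lb
  Calcined alumina: 280.4 lb
  Pb3O4: 459.5 lb
Total batch = 2100 lb; LOI loss = 100.2 lb; yield = 95.23%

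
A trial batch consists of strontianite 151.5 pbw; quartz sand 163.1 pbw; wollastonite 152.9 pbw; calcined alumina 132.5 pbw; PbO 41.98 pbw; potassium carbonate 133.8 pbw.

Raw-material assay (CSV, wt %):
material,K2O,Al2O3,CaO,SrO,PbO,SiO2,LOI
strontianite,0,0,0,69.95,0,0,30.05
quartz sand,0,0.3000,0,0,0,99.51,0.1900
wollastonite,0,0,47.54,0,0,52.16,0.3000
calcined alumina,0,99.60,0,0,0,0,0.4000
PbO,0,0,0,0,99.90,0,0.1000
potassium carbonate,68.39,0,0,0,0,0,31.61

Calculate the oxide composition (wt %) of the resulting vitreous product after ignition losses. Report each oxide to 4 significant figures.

Glass mass = 686.6 pbw (batch 775.8 − LOI 89.16).
Composition: K2O 13.33%, Al2O3 19.29%, CaO 10.59%, SrO 15.43%, PbO 6.108%, SiO2 35.25%

Mid-chain values are shown rounded to 4 significant figures between the steps; all arithmetic maintains exact precision end to end; a single rounding produces each reported number. The derived quantities are carried at exact precision (yield, the six compositions, glass mass, totals, ignition loss) using the weight values for 686.6 pbw of glass exactly as printed in problem or answer.
What the batch supplies per oxide:
  K2O: 133.8·0.6839 = 91.51 pbw
  Al2O3: 163.1·0.003000 + 132.5·0.9960 = 132.5 pbw
  CaO: 152.9·0.4754 = 72.69 pbw
  SrO: 151.5·0.6995 = 106.0 pbw
  PbO: 41.98·0.9990 = 41.94 pbw
  SiO2: 163.1·0.9951 + 152.9·0.5216 = 242.1 pbw
LOI: 151.5·0.3005 + 163.1·0.001900 + 152.9·0.003000 + 132.5·0.004000 + 41.98·0.001000 + 133.8·0.3161 = 89.16 pbw
Glass = total batch minus LOI = 775.8 − 89.16 = 686.6 pbw (equal to the oxide-mass sum)
percent by weight: oxide/glass ×100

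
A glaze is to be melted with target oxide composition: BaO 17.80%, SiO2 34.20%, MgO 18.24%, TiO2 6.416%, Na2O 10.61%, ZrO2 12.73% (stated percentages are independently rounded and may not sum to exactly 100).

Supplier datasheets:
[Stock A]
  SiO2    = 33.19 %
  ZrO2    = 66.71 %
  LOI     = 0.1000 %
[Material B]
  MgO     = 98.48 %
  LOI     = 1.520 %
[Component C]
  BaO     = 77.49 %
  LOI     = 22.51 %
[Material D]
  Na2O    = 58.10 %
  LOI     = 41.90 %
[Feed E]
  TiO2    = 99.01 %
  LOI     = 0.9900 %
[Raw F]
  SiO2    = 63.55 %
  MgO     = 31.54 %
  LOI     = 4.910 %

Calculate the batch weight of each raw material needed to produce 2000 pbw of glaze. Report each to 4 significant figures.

Batch per 2000 pbw glaze:
  Stock A: 381.7 pbw
  Material B: 89.56 pbw
  Component C: 459.4 pbw
  Material D: 365.2 pbw
  Feed E: 129.6 pbw
  Raw F: 877.0 pbw
Total batch = 2302 pbw; LOI loss = 302.5 pbw; yield = 86.86%

Working values appear rounded to 4 significant figures within the worked lines — every computation carries full float precision through every step. Every reported figure takes exactly one rounding; derived quantities, which include the six compositions, LOI, glass mass, yield, the totals, are carried in full precision, as written in either problem or answer, from the batch weights for 2000 pbw of glass.
The oxide mass targets at 2000 pbw glaze:
  BaO: 17.80% × 2000 = 356.0 pbw
  SiO2: 34.20% × 2000 = 684.0 pbw
  MgO: 18.24% × 2000 = 364.8 pbw
  TiO2: 6.416% × 2000 = 128.3 pbw
  Na2O: 10.61% × 2000 = 212.2 pbw
  ZrO2: 12.73% × 2000 = 254.6 pbw
Oxide-by-oxide audit on the weights just shown, versus the basis set out (each sum matches its target mass up to rounding of the answer):
  BaO: 459.4·0.7749 = 356.0 pbw (target 356.0 pbw)
  SiO2: 381.7·0.3319 + 877.0·0.6355 = 684.0 pbw (target 684.0 pbw)
  MgO: 89.56·0.9848 + 877.0·0.3154 = 364.8 pbw (target 364.8 pbw)
  TiO2: 129.6·0.9901 = 128.3 pbw (target 128.3 pbw)
  Na2O: 365.2·0.5810 = 212.2 pbw (target 212.2 pbw)
  ZrO2: 381.7·0.6671 = 254.6 pbw (target 254.6 pbw)
Glass-mass closure: Σ batch − LOI loss = 2000 pbw (summing oxide targets gives 2000 pbw; the stated basis being 2000 pbw — differing by rounding only).
Summing the batch: Σ batch = 2302 pbw; LOI removed, Σ of batch·LOI: 302.5 pbw; yield: glass divided by total = 86.86%.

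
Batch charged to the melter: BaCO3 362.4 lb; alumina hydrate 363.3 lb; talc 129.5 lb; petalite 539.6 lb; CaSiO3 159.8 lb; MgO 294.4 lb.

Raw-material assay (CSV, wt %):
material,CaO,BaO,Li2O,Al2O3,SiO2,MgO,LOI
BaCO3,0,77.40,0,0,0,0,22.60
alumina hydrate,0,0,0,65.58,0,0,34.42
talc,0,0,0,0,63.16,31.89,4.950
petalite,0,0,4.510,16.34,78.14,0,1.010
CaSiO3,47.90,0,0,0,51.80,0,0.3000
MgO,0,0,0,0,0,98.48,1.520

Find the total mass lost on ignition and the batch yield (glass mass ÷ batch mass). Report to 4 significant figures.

The working math keeps full precision through the solve. Working values are displayed (rounded to four significant figures) on the page — each reported number undergoes a single rounding — the derived quantities, which include totals, net glass mass, ignition loss, the six compositions, the yield, are rebuilt at full precision, as set out in question or answer, from the batch weights at 1625 lb of glass.
Each material's LOI contribution:
  BaCO3: 362.4 × 0.2260 = 81.90 lb
  alumina hydrate: 363.3 × 0.3442 = 125.0 lb
  talc: 129.5 × 0.04950 = 6.410 lb
  petalite: 539.6 × 0.01010 = 5.450 lb
  CaSiO3: 159.8 × 0.003000 = 0.4794 lb
  MgO: 294.4 × 0.01520 = 4.475 lb
Total LOI = 223.8 lb
Glass = batch − LOI = 1849 − 223.8 = 1625 lb

LOI loss = 223.8 lb; glass = 1625 lb; yield = 87.90%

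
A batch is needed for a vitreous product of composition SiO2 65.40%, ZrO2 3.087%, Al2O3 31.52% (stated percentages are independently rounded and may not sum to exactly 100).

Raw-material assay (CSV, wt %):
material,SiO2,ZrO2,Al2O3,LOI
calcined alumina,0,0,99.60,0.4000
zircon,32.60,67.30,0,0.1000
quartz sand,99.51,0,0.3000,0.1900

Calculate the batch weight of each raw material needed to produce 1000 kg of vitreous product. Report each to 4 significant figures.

Each numeric step runs at exact precision at each step — intermediates are shown, rounded to four significant digits, when written out. Each reported result receives exactly one rounding. Derived quantities (the yield, totals, the three compositions, net glass mass, ignition loss) are computed at full precision from the batch weights per 1000 kg of glass as they appear in question or answer.
The oxide mass targets at 1000 kg vitreous product:
  SiO2: 65.40% × 1000 = 654.0 kg
  ZrO2: 3.087% × 1000 = 30.87 kg
  Al2O3: 31.52% × 1000 = 315.2 kg
Sums-versus-targets review per the reported batch figures, versus the basis set out (sums match the target masses inside rounding margins):
  SiO2: 45.87·0.3260 + 642.2·0.9951 = 654.0 kg (target 654.0 kg)
  ZrO2: 45.87·0.6730 = 30.87 kg (target 30.87 kg)
  Al2O3: 314.5·0.9960 + 642.2·0.003000 = 315.2 kg (target 315.2 kg)
Auditing the glass mass value: batch Σ − ignition loss = 1000 kg (per-oxide target masses sum to 1000 kg; with the basis standing at 1000 kg — any gap is answer rounding).
Whole-batch sum: Σ batch = 1003 kg; loss to ignition Σ batch·LOI = 2.524 kg; as yield: glass ÷ batch → 99.75%.

Batch per 1000 kg vitreous product:
  calcined alumina: 314.5 kg
  zircon: 45.87 kg
  quartz sand: 642.2 kg
Total batch = 1003 kg; LOI loss = 2.524 kg; yield = 99.75%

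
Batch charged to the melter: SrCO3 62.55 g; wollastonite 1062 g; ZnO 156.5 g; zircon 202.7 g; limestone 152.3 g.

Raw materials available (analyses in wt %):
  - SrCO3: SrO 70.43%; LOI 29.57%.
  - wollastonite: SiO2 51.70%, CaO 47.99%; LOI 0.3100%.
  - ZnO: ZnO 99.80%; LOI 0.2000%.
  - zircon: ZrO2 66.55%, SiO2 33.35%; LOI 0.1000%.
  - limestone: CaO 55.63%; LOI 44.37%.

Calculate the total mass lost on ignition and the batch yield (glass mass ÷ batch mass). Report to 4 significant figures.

Working values are printed rounded to 4 significant figures as written; the working math runs at exact precision end to end; exactly one rounding goes into each reported value; derived quantities, including net glass mass, yield, totals, ignition loss, the five compositions, are carried using the weight values for 1546 g of glass in full precision, as written in problem or answer.
Ignition loss by material:
  SrCO3: 62.55 × 0.2957 = 18.50 g
  wollastonite: 1062 × 0.003100 = 3.292 g
  ZnO: 156.5 × 0.002000 = 0.3130 g
  zircon: 202.7 × 0.001000 = 0.2027 g
  limestone: 152.3 × 0.4437 = 67.58 g
Total LOI = 89.88 g
Glass = batch − LOI = 1636 − 89.88 = 1546 g

LOI loss = 89.88 g; glass = 1546 g; yield = 94.51%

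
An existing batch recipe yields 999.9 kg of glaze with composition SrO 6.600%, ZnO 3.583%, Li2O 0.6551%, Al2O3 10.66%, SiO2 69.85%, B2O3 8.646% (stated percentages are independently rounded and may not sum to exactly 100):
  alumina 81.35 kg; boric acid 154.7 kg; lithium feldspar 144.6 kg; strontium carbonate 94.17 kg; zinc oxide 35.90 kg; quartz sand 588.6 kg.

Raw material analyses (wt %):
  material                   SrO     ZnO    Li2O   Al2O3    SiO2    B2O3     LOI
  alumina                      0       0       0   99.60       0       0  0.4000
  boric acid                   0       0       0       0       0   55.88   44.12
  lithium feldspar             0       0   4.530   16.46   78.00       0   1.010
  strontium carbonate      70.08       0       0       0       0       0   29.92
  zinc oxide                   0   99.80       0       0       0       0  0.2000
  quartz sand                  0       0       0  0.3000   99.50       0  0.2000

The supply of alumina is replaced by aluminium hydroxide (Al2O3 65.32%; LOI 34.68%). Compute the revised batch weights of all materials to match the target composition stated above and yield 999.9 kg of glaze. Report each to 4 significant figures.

Revised batch per 999.9 kg glaze:
  aluminium hydroxide: 124.0 kg
  boric acid: 154.7 kg
  lithium feldspar: 144.6 kg
  strontium carbonate: 94.17 kg
  zinc oxide: 35.90 kg
  quartz sand: 588.6 kg
Total batch = 1142 kg; LOI loss = 142.1 kg

Values along the way are shown rounded off to 4 significant digits at each printed step. Every computation carries exact precision at each step — a single rounding completes every reported result; derived quantities, including ignition loss, six oxide percentages, net glass mass, the totals, the yield, are carried from the weighed amounts per 999.9 kg of glass at full float precision as given in problem or answer.
Target masses of each oxide per 999.9 kg glaze:
  SrO: 6.600% × 999.9 = 65.99 kg
  ZnO: 3.583% × 999.9 = 35.83 kg
  Li2O: 0.6551% × 999.9 = 6.550 kg
  Al2O3: 10.66% × 999.9 = 106.6 kg
  SiO2: 69.85% × 999.9 = 698.4 kg
  B2O3: 8.646% × 999.9 = 86.45 kg
Verifying the oxide balance working from each reported weight, under the basis named above (target by target, the sums agree given rounding of the digits):
  SrO: 94.17·0.7008 = 65.99 kg (target 65.99 kg)
  ZnO: 35.90·0.9980 = 35.83 kg (target 35.83 kg)
  Li2O: 144.6·0.04530 = 6.550 kg (target 6.550 kg)
  Al2O3: 124.0·0.6532 + 144.6·0.1646 + 588.6·0.003000 = 106.6 kg (target 106.6 kg)
  SiO2: 144.6·0.7800 + 588.6·0.9950 = 698.4 kg (target 698.4 kg)
  B2O3: 154.7·0.5588 = 86.45 kg (target 86.45 kg)
Auditing the glass mass value: the batch minus its LOI: 999.8 kg (the Σ of target masses is 999.8 kg; stated basis 999.9 kg — gaps are rounding artifacts).
Batch total: Σ batch = 1142 kg; ignition loss, Σ(batch × LOI) = 142.1 kg; as yield: glass ÷ batch → 87.55%.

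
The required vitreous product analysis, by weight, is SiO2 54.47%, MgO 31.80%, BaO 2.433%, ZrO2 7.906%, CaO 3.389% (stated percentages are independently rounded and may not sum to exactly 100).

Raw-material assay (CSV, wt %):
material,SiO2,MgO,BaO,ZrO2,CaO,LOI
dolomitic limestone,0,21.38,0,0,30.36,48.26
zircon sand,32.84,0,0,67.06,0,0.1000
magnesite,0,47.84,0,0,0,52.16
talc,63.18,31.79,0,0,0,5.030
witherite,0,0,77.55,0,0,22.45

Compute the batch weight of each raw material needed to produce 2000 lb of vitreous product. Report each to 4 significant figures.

Batch per 2000 lb vitreous product:
  dolomitic limestone: 223.3 lb
  zircon sand: 235.8 lb
  magnesite: 165.3 lb
  talc: 1602 lb
  witherite: 62.75 lb
Total batch = 2289 lb; LOI loss = 288.9 lb; yield = 87.38%

The intermediate values are displayed (rounded to 4 significant figures) when written out — every computation carries full precision from first step to last — every reported number is rounded exactly once; derived quantities are rebuilt using the weight values for 2000 lb of glass in full precision (totals, LOI, the yield, five oxide percentages, net glass mass), precisely as stated by the problem or answer text.
Oxide mass targets, per 2000 lb vitreous product:
  SiO2: 54.47% × 2000 = 1089 lb
  MgO: 31.80% × 2000 = 636.0 lb
  BaO: 2.433% × 2000 = 48.66 lb
  ZrO2: 7.906% × 2000 = 158.1 lb
  CaO: 3.389% × 2000 = 67.78 lb
Oxide-by-oxide audit using the reported weights, on the stated basis (each sum matches its target mass exact up to rounding of places):
  SiO2: 235.8·0.3284 + 1602·0.6318 = 1090 lb (target 1089 lb)
  MgO: 223.3·0.2138 + 165.3·0.4784 + 1602·0.3179 = 636.1 lb (target 636.0 lb)
  BaO: 62.75·0.7755 = 48.66 lb (target 48.66 lb)
  ZrO2: 235.8·0.6706 = 158.1 lb (target 158.1 lb)
  CaO: 223.3·0.3036 = 67.79 lb (target 67.78 lb)
Glass mass check: whole batch net of LOI = 2000 lb (per-oxide target masses sum to 2000 lb; with the basis standing at 2000 lb — any gap is answer rounding).
Whole-batch sum: Σ batch = 2289 lb; loss to ignition Σ batch·LOI = 288.9 lb; yield: glass divided by total = 87.38%.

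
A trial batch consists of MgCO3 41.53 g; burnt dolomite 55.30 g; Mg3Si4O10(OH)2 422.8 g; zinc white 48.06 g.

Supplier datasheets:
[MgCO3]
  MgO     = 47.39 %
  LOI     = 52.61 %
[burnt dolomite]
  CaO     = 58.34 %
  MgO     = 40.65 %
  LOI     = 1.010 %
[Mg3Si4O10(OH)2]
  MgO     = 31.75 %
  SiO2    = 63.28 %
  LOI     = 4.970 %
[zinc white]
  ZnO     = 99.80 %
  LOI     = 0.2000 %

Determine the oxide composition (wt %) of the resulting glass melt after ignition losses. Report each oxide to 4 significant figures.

The intermediate values appear rounded to four significant digits across the worked steps. The working math holds exact precision all the way through. Every reported figure undergoes a single rounding; all derived quantities (totals, net glass mass, four oxide percentages, yield, ignition loss) are re-derived at exact precision using the weight values at 524.2 g of glass exactly as shown in the question or the answer.
Oxide masses out of the charge:
  CaO: 55.30·0.5834 = 32.26 g
  MgO: 41.53·0.4739 + 55.30·0.4065 + 422.8·0.3175 = 176.4 g
  SiO2: 422.8·0.6328 = 267.5 g
  ZnO: 48.06·0.9980 = 47.96 g
LOI: 41.53·0.5261 + 55.30·0.01010 + 422.8·0.04970 + 48.06·0.002000 = 43.52 g
The glass mass, total less LOI, = 567.7 − 43.52 = 524.2 g (equal to the oxide-mass sum)
wt % = oxide mass / glass mass × 100

Glass mass = 524.2 g (batch 567.7 − LOI 43.52).
Composition: CaO 6.155%, MgO 33.65%, SiO2 51.04%, ZnO 9.150%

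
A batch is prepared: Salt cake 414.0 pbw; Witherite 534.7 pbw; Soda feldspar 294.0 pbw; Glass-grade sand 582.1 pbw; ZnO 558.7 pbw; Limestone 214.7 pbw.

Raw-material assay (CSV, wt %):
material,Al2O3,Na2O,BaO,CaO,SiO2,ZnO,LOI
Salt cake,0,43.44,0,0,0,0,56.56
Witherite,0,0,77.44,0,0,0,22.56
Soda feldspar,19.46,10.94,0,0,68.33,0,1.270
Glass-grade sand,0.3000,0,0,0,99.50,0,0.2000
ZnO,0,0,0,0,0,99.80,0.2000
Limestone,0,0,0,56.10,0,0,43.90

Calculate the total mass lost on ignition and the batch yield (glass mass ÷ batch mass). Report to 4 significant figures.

LOI loss = 455.1 pbw; glass = 2143 pbw; yield = 82.49%

Intermediates appear with 4-significant-digit rounding within the worked lines; all arithmetic holds full float precision through the solve. A single rounding finalizes each reported value; derived quantities (the six compositions, yield, LOI, net glass mass, totals) are carried starting from the weights at 2143 pbw of glass at full float precision, as they appear in the problem or the answer.
Material-by-material LOI:
  Salt cake: 414.0 × 0.5656 = 234.2 pbw
  Witherite: 534.7 × 0.2256 = 120.6 pbw
  Soda feldspar: 294.0 × 0.01270 = 3.734 pbw
  Glass-grade sand: 582.1 × 0.002000 = 1.164 pbw
  ZnO: 558.7 × 0.002000 = 1.117 pbw
  Limestone: 214.7 × 0.4390 = 94.25 pbw
Total LOI = 455.1 pbw
Glass = batch − LOI = 2598 − 455.1 = 2143 pbw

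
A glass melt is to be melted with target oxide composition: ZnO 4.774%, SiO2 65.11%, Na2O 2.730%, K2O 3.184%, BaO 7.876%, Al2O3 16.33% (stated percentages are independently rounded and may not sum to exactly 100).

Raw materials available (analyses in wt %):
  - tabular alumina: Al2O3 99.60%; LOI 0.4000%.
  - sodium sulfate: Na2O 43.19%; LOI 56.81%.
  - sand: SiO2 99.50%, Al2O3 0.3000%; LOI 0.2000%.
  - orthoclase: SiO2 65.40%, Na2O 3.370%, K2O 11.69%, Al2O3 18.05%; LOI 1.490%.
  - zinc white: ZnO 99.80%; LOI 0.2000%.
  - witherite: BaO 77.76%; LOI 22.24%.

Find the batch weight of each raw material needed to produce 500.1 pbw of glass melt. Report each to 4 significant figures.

Each numeric step carries full float precision at all times. The intermediate values are displayed with 4-significant-digit rounding as written — each reported value includes exactly one rounding; all derived quantities, which include totals, the yield, ignition loss, glass mass, six oxide percentages, are recomputed at exact precision, as quoted within either problem or answer, from the batch weights on 500.1 pbw of glass.
Per-oxide target masses for 500.1 pbw glass melt:
  ZnO: 4.774% × 500.1 = 23.87 pbw
  SiO2: 65.11% × 500.1 = 325.6 pbw
  Na2O: 2.730% × 500.1 = 13.65 pbw
  K2O: 3.184% × 500.1 = 15.92 pbw
  BaO: 7.876% × 500.1 = 39.39 pbw
  Al2O3: 16.33% × 500.1 = 81.67 pbw
Oxide-by-oxide audit on the weights just shown, for the quoted basis mass (every target is met by its sum inside rounding margins):
  ZnO: 23.92·0.9980 = 23.87 pbw (target 23.87 pbw)
  SiO2: 237.7·0.9950 + 136.2·0.6540 = 325.6 pbw (target 325.6 pbw)
  Na2O: 20.98·0.4319 + 136.2·0.03370 = 13.65 pbw (target 13.65 pbw)
  K2O: 136.2·0.1169 = 15.92 pbw (target 15.92 pbw)
  BaO: 50.65·0.7776 = 39.39 pbw (target 39.39 pbw)
  Al2O3: 56.59·0.9960 + 237.7·0.003000 + 136.2·0.1805 = 81.66 pbw (target 81.67 pbw)
The glass-mass cross-check: total charge less LOI = 500.1 pbw (the targets, summed, come to 500.1 pbw; with the basis standing at 500.1 pbw — rounding explains the deltas).
Batch grand total — Σ batch = 526.0 pbw; loss to ignition Σ batch·LOI = 25.96 pbw; as yield: glass ÷ batch → 95.06%.

Batch per 500.1 pbw glass melt:
  tabular alumina: 56.59 pbw
  sodium sulfate: 20.98 pbw
  sand: 237.7 pbw
  orthoclase: 136.2 pbw
  zinc white: 23.92 pbw
  witherite: 50.65 pbw
Total batch = 526.0 pbw; LOI loss = 25.96 pbw; yield = 95.06%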